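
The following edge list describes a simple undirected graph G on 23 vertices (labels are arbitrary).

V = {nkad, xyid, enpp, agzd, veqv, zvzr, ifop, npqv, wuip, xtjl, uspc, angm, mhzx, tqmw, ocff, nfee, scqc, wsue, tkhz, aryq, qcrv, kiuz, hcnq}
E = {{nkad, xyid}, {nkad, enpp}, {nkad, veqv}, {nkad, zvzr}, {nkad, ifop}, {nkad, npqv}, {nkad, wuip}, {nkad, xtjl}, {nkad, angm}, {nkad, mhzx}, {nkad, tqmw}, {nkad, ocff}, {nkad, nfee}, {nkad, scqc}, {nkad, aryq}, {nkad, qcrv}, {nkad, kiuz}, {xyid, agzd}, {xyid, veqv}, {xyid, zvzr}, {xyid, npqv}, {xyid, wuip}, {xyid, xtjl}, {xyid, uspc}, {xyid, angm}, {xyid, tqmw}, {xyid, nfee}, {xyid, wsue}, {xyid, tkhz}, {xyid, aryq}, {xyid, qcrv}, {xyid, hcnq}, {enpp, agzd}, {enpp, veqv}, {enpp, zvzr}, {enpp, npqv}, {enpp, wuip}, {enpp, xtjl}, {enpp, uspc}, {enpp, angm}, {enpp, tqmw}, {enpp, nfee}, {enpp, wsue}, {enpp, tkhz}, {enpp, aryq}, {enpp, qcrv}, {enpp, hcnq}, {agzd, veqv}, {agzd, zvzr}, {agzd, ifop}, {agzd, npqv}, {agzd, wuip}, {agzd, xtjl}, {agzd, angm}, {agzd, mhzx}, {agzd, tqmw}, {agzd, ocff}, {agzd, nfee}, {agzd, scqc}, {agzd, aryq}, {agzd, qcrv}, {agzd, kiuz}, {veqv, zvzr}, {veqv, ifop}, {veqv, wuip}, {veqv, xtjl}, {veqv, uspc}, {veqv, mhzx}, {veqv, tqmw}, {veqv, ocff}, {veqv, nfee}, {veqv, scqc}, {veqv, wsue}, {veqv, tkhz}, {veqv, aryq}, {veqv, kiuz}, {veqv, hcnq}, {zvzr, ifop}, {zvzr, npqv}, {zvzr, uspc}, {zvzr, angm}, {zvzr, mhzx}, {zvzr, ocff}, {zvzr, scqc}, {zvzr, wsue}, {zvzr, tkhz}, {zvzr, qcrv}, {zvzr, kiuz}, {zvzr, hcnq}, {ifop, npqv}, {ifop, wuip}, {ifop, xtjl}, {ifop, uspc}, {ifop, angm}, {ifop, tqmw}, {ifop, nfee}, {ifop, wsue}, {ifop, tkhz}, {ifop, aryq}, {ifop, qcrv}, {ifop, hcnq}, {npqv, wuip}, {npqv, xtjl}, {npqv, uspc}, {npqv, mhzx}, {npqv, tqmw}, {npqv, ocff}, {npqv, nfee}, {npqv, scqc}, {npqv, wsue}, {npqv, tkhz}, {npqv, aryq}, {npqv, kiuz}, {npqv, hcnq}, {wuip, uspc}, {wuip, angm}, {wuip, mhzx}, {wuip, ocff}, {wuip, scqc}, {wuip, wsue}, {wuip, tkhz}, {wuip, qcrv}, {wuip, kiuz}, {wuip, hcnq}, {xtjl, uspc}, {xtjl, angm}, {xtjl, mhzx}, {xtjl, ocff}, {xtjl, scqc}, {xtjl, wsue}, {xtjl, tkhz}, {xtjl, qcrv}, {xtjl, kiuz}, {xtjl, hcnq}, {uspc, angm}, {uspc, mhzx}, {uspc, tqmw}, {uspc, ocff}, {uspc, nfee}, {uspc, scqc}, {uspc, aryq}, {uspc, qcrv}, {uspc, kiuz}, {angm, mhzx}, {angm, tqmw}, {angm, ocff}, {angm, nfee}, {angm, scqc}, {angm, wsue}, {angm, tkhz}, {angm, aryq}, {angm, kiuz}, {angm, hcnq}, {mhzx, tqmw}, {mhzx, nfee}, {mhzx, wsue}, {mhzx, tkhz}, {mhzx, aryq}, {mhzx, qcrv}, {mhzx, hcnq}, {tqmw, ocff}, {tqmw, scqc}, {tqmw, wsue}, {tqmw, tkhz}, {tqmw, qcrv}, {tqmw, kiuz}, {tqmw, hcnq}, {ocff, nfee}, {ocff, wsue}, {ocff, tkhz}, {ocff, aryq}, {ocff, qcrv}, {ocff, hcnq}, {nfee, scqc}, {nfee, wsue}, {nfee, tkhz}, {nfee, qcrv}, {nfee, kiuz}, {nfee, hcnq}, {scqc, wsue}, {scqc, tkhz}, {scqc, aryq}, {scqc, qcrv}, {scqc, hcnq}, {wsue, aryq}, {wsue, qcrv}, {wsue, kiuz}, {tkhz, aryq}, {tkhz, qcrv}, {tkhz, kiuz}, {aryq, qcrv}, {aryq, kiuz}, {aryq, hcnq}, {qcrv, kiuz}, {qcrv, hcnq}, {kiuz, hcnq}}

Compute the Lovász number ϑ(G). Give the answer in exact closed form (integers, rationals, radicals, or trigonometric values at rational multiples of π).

7

deg(angm) = 19; N(angm) = {nkad, xyid, enpp, agzd, zvzr, ifop, wuip, xtjl, uspc, mhzx, tqmw, ocff, nfee, scqc, wsue, tkhz, aryq, kiuz, hcnq}.
N(tqmw) = {nkad, xyid, enpp, agzd, veqv, ifop, npqv, uspc, angm, mhzx, ocff, scqc, wsue, tkhz, qcrv, kiuz, hcnq}, |N(tqmw)| = 17.
deg(scqc) = 16; N(scqc) = {nkad, agzd, veqv, zvzr, npqv, wuip, xtjl, uspc, angm, tqmw, nfee, wsue, tkhz, aryq, qcrv, hcnq}.
N(ifop) = {nkad, agzd, veqv, zvzr, npqv, wuip, xtjl, uspc, angm, tqmw, nfee, wsue, tkhz, aryq, qcrv, hcnq}, |N(ifop)| = 16.
Complete 4-partite, parts [7, 6, 6, 4]: perfect, ϑ = α = 7.
ϑ(G) ≈ 7.0000.
7 ≤ 7 ≤ 7: collapsed.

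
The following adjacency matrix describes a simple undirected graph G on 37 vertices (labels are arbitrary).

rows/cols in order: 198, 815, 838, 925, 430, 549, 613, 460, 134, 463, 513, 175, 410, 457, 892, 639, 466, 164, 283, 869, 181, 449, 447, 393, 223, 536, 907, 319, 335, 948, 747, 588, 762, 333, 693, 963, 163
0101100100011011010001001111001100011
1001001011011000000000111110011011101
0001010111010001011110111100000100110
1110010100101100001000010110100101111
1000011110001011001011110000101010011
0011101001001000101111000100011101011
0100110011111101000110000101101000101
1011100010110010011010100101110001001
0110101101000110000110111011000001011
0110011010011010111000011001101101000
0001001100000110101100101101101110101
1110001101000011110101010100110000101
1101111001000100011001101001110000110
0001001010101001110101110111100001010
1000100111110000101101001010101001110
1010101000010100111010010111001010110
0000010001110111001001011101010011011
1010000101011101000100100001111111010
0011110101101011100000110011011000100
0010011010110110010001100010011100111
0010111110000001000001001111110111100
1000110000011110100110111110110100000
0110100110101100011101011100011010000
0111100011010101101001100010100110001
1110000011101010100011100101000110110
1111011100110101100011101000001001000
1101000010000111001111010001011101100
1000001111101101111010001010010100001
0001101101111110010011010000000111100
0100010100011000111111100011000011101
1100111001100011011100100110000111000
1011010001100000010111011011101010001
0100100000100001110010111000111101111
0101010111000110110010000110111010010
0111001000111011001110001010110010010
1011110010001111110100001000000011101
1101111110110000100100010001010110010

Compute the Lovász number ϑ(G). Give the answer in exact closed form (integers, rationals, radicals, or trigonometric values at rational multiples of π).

sqrt(37)

N(410) = {198, 815, 925, 430, 549, 613, 463, 457, 164, 283, 449, 447, 223, 319, 335, 948, 693, 963}, |N(410)| = 18.
Vertex 613 has 18 neighbors: 815, 430, 549, 134, 463, 513, 175, 410, 457, 639, 869, 181, 536, 319, 335, 747, 693, 163.
Vertex 449 has 18 neighbors: 198, 430, 549, 175, 410, 457, 892, 466, 869, 181, 447, 393, 223, 536, 907, 335, 948, 588.
Vertex 447 has 18 neighbors: 815, 838, 430, 460, 134, 513, 410, 457, 164, 283, 869, 449, 393, 223, 536, 948, 747, 762.
deg(v) = 18 for all v (|V|=37); Paley(37): SR with (k,λ,μ)=(18,8,9).
A has 3 distinct eigenvalues ≈ [18.0, 2.541, -3.541].
Lovász (edge-transitive): ϑ = −37·(-sqrt(37)/2 - 1/2)/((18)−(-sqrt(37)/2 - 1/2)) = sqrt(37).
= 6.0827625… (decimal).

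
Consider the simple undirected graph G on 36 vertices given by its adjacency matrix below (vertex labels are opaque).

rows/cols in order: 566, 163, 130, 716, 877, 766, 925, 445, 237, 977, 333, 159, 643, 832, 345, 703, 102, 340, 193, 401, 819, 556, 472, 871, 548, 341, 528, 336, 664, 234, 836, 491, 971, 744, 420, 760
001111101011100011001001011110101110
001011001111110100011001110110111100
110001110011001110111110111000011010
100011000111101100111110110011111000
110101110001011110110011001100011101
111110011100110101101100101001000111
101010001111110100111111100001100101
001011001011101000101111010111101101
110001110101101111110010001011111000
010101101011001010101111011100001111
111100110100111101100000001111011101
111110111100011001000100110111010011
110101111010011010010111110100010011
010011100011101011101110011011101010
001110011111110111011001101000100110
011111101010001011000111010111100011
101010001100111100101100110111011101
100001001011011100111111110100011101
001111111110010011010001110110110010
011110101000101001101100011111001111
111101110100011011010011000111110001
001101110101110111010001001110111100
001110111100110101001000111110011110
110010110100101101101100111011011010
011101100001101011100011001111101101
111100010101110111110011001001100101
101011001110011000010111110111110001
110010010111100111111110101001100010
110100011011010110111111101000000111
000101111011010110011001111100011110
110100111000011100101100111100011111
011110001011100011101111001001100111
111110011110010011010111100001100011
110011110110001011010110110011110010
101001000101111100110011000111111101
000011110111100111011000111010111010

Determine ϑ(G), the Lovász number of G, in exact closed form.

8

deg(102) = 21; N(102) = {566, 130, 877, 237, 977, 643, 832, 345, 703, 193, 819, 556, 548, 341, 336, 664, 234, 491, 971, 744, 760}.
deg(130) = 21; N(130) = {566, 163, 766, 925, 445, 333, 159, 345, 703, 102, 193, 401, 819, 556, 472, 548, 341, 528, 491, 971, 420}.
Vertex 333 has 21 neighbors: 566, 163, 130, 716, 925, 445, 977, 643, 832, 345, 703, 340, 193, 528, 336, 664, 234, 491, 971, 744, 760.
N(977) = {163, 716, 766, 925, 237, 333, 159, 345, 102, 193, 819, 556, 472, 871, 341, 528, 336, 971, 744, 420, 760}, |N(977)| = 21.
21-regular, N=36; Kneser-type, 2-subsets of [9].
The 3 distinct eigenvalues: [21.0, 1.0, -6.0].
With N=36: ϑ(G) = 36·(-1*(-6))/(21−(-6)) = 8.
Numerically 8.0000.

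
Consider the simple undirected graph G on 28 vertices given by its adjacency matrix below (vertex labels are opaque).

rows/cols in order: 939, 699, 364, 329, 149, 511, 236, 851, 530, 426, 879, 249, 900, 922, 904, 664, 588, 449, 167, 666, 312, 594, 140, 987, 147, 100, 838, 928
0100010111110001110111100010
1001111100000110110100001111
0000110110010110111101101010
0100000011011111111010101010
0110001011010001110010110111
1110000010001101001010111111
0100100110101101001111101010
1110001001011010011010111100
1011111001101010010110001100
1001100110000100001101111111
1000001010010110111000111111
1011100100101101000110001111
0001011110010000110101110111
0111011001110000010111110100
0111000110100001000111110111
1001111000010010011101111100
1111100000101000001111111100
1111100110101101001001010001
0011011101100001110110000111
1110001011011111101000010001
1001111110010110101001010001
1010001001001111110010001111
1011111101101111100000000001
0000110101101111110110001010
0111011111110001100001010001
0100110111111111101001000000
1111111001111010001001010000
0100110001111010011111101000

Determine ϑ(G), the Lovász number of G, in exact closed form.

7

N(922) = {699, 364, 329, 511, 236, 426, 879, 249, 449, 666, 312, 594, 140, 987, 100}, |N(922)| = 15.
N(664) = {939, 329, 149, 511, 236, 249, 904, 449, 167, 666, 594, 140, 987, 147, 100}, |N(664)| = 15.
deg(987) = 15; N(987) = {149, 511, 851, 426, 879, 900, 922, 904, 664, 588, 449, 666, 312, 147, 838}.
N(100) = {699, 149, 511, 851, 530, 426, 879, 249, 900, 922, 904, 664, 588, 167, 594}, |N(100)| = 15.
Every vertex has degree 15 (N=28); Kneser-type, 2-subsets of [8].
A has 3 distinct eigenvalues ≈ [15.0, 1.0, -5.0].
−28·(-5) / ((15)−(-5)) = 7 = ϑ(G).
ϑ(G) ≈ 7.0000000.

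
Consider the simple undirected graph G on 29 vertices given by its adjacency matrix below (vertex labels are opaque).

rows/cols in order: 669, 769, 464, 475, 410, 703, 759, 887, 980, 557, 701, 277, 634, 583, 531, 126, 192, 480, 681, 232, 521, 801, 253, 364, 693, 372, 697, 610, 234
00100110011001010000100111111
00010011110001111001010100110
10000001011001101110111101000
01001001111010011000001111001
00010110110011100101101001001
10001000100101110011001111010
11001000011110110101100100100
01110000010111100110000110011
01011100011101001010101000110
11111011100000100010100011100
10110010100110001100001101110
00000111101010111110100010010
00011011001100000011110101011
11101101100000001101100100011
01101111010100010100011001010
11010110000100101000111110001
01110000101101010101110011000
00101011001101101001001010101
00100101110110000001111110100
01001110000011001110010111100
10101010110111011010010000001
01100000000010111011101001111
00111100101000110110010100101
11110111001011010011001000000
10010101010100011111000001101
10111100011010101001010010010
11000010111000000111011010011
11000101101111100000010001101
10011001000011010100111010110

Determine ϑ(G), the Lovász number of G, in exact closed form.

sqrt(29)

N(769) = {475, 759, 887, 980, 557, 583, 531, 126, 192, 232, 801, 364, 697, 610}, |N(769)| = 14.
N(634) = {475, 410, 759, 887, 701, 277, 681, 232, 521, 801, 364, 372, 610, 234}, |N(634)| = 14.
deg(801) = 14; N(801) = {769, 464, 634, 531, 126, 192, 681, 232, 521, 253, 372, 697, 610, 234}.
N(410) = {475, 703, 759, 980, 557, 634, 583, 531, 480, 232, 521, 253, 372, 234}, |N(410)| = 14.
deg(v) = 14 for all v (|V|=29); strongly regular (29,14,6,7).
Distinct eigenvalues (to 4 d.p.): [14.0, 2.1926, -3.1926].
−29·(-sqrt(29)/2 - 1/2) / ((14)−(-sqrt(29)/2 - 1/2)) = sqrt(29) = ϑ(G).
Numerically 5.385165.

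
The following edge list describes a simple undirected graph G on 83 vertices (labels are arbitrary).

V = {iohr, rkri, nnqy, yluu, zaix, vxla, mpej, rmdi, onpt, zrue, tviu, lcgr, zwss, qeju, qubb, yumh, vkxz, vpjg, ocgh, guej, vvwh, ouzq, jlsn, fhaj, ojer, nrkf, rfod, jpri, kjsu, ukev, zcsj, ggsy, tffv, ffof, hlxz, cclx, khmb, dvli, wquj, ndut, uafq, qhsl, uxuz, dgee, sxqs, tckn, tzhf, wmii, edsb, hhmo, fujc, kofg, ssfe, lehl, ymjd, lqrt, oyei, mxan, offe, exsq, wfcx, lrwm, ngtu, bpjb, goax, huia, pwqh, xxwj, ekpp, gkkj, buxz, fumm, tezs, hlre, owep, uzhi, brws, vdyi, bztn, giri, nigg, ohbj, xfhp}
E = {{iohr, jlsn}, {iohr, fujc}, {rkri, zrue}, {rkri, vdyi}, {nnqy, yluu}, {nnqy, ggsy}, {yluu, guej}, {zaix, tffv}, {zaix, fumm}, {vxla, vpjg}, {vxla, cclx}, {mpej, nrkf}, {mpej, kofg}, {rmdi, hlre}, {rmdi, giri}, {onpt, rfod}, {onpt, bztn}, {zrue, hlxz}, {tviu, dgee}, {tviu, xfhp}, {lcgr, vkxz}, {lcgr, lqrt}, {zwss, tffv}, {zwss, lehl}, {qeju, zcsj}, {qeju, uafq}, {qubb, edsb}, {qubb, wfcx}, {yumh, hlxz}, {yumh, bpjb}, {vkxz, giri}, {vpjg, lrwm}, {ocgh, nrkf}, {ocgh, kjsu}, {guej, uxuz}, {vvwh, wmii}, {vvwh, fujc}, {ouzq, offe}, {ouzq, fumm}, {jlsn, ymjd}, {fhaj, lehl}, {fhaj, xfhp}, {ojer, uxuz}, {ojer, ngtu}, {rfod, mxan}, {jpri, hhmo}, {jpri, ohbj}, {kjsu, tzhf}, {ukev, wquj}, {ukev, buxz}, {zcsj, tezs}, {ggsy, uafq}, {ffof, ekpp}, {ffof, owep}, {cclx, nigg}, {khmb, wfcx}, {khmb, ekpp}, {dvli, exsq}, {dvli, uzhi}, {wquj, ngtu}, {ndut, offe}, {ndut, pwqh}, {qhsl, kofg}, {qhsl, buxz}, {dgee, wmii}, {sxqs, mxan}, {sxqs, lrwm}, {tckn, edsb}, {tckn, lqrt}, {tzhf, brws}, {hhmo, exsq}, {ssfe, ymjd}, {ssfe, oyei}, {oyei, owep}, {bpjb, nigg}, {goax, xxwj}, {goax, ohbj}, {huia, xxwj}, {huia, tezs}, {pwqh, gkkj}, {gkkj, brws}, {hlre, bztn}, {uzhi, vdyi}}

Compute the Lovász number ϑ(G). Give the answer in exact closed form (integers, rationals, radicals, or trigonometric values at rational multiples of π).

deg(qeju) = 2; N(qeju) = {zcsj, uafq}.
N(offe) = {ouzq, ndut}, |N(offe)| = 2.
N(lcgr) = {vkxz, lqrt}, |N(lcgr)| = 2.
N(wfcx) = {qubb, khmb}, |N(wfcx)| = 2.
deg(v) = 2 for all v (|V|=83); a single 83-cycle (edge-transitive).
The 42 distinct eigenvalues: [2.0, 1.994272, 1.977121, 1.948645, 1.909008, 1.858436, 1.797219, 1.725708, 1.644312, 1.553498, 1.453785, 1.345745, 1.229997, 1.107203, 0.978068, 0.84333, 0.703762, 0.560163, 0.413355, 0.264179, 0.113491, -0.037848, -0.18897, -0.33901, -0.487108, -0.632415, -0.774101, -0.911352, -1.043383, -1.169438, -1.288794, -1.400768, -1.504719, -1.600051, -1.686218, -1.762726, -1.829138, -1.885072, -1.930209, -1.96429, -1.98712, -1.998568].
λ_max=2, λ_min=-2*cos(pi/83); ϑ = −83·λ_min/(λ_max−λ_min) = 83*cos(pi/83)/(cos(pi/83) + 1).
Numerically 41.4851.
41 ≤ 83*cos(pi/83)/(cos(pi/83) + 1) ≤ 42: both strict.

83*cos(pi/83)/(cos(pi/83) + 1)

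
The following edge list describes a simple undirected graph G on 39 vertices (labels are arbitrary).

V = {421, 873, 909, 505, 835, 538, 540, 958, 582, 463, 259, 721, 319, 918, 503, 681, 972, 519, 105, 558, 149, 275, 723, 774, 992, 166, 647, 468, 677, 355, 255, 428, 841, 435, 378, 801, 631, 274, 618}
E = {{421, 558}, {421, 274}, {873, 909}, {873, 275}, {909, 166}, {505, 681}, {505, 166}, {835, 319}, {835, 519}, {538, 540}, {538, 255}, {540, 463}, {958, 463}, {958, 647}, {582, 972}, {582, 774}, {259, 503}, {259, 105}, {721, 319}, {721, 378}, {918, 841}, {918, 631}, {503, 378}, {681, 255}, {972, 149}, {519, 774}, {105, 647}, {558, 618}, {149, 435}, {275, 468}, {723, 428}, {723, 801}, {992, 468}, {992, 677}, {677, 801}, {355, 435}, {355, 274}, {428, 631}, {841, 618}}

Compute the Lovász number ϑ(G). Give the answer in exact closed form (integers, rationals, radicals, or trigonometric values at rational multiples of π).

Vertex 723 has 2 neighbors: 428, 801.
Vertex 841 has 2 neighbors: 918, 618.
deg(558) = 2; N(558) = {421, 618}.
Vertex 918 has 2 neighbors: 841, 631.
Regular of degree 2 on 39 vertices: the odd cycle C_{39}.
A has 20 distinct eigenvalues ≈ [2.0, 1.9741, 1.89707, 1.77091, 1.59889, 1.38545, 1.13613, 0.85739, 0.55643, 0.24107, -0.08053, -0.40005, -0.70921, -1.0, -1.26489, -1.49702, -1.69038, -1.83996, -1.94188, -1.99351].
ϑ = −N·λ_min/(λ_max−λ_min) = −39·(-2*cos(pi/39))/(2−(-2*cos(pi/39))) = 39*cos(pi/39)/(cos(pi/39) + 1).
ϑ(G) ≈ 19.468332410.
α=19, χ(Ḡ)=20; ϑ=39*cos(pi/39)/(cos(pi/39) + 1) lies between (both strict).

39*cos(pi/39)/(cos(pi/39) + 1)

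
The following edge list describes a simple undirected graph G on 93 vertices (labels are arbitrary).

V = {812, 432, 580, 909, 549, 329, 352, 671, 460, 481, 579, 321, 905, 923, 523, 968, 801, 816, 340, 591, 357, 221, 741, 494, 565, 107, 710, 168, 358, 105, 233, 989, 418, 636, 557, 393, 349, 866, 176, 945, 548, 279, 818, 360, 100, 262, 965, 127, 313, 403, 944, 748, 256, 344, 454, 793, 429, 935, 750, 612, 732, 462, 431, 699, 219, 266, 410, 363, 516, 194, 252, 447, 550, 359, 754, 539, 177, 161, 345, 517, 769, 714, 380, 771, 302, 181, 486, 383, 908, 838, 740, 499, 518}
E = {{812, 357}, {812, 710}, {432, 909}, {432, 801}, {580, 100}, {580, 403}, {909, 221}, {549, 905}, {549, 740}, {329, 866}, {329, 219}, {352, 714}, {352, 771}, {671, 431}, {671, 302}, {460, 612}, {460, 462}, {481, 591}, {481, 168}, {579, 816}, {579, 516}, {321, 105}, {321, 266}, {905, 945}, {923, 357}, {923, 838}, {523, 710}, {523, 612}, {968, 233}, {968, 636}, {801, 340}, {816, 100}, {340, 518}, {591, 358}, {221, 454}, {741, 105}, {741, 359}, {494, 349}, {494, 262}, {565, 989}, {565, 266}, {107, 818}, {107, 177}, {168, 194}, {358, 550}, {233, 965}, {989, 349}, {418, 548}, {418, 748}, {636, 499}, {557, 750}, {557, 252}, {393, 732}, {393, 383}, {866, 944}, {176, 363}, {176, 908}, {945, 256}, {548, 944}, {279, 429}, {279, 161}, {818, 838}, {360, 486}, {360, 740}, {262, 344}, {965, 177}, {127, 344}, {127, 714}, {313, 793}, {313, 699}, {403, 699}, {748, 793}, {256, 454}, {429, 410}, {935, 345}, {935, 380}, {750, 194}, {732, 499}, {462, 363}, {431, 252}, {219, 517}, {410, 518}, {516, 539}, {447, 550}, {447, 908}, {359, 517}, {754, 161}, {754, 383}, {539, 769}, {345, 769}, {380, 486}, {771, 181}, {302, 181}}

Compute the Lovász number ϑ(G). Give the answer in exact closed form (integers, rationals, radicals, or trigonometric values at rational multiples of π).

93*cos(pi/93)/(cos(pi/93) + 1)

Vertex 801 has 2 neighbors: 432, 340.
Vertex 177 has 2 neighbors: 107, 965.
Vertex 548 has 2 neighbors: 418, 944.
N(340) = {801, 518}, |N(340)| = 2.
deg(v) = 2 for all v (|V|=93); the odd cycle C_{93}.
A has 47 distinct eigenvalues ≈ [2.0, 1.995437, 1.98177, 1.95906, 1.927411, 1.886968, 1.837916, 1.780477, 1.714914, 1.641527, 1.56065, 1.472651, 1.377934, 1.276929, 1.170098, 1.057928, 0.940931, 0.819641, 0.694611, 0.566411, 0.435627, 0.302856, 0.168702, 0.033779, -0.101298, -0.235913, -0.369452, -0.501305, -0.630871, -0.757558, -0.880788, -1.0, -1.114649, -1.224212, -1.328189, -1.426106, -1.517516, -1.602002, -1.679179, -1.748693, -1.810229, -1.863505, -1.908279, -1.944345, -1.97154, -1.989739, -1.998859].
With N=93: ϑ(G) = 93·(-(-1)*2*cos(pi/93))/(2−(-2*cos(pi/93))) = 93*cos(pi/93)/(cos(pi/93) + 1).
= 46.486731879… (decimal).
Lovász sandwich 46 ≤ 93*cos(pi/93)/(cos(pi/93) + 1) ≤ 47: both strict.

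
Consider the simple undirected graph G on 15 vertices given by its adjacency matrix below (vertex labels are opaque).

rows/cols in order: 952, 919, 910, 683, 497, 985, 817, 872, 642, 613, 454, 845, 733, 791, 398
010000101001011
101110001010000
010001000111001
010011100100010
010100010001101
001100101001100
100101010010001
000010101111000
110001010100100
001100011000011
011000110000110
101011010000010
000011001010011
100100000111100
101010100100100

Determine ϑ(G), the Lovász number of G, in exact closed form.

5

Vertex 952 has 6 neighbors: 919, 817, 642, 845, 791, 398.
deg(919) = 6; N(919) = {952, 910, 683, 497, 642, 454}.
N(817) = {952, 683, 985, 872, 454, 398}, |N(817)| = 6.
N(642) = {952, 919, 985, 872, 613, 733}, |N(642)| = 6.
deg(v) = 6 for all v (|V|=15); Kneser K(6,2) on C(6,2)=15 vertices.
A has 3 distinct eigenvalues ≈ [6.0, 1.0, -3.0].
Lovász (edge-transitive): ϑ = −15·(-3)/((6)−(-3)) = 5.
= 5.000000000… (decimal).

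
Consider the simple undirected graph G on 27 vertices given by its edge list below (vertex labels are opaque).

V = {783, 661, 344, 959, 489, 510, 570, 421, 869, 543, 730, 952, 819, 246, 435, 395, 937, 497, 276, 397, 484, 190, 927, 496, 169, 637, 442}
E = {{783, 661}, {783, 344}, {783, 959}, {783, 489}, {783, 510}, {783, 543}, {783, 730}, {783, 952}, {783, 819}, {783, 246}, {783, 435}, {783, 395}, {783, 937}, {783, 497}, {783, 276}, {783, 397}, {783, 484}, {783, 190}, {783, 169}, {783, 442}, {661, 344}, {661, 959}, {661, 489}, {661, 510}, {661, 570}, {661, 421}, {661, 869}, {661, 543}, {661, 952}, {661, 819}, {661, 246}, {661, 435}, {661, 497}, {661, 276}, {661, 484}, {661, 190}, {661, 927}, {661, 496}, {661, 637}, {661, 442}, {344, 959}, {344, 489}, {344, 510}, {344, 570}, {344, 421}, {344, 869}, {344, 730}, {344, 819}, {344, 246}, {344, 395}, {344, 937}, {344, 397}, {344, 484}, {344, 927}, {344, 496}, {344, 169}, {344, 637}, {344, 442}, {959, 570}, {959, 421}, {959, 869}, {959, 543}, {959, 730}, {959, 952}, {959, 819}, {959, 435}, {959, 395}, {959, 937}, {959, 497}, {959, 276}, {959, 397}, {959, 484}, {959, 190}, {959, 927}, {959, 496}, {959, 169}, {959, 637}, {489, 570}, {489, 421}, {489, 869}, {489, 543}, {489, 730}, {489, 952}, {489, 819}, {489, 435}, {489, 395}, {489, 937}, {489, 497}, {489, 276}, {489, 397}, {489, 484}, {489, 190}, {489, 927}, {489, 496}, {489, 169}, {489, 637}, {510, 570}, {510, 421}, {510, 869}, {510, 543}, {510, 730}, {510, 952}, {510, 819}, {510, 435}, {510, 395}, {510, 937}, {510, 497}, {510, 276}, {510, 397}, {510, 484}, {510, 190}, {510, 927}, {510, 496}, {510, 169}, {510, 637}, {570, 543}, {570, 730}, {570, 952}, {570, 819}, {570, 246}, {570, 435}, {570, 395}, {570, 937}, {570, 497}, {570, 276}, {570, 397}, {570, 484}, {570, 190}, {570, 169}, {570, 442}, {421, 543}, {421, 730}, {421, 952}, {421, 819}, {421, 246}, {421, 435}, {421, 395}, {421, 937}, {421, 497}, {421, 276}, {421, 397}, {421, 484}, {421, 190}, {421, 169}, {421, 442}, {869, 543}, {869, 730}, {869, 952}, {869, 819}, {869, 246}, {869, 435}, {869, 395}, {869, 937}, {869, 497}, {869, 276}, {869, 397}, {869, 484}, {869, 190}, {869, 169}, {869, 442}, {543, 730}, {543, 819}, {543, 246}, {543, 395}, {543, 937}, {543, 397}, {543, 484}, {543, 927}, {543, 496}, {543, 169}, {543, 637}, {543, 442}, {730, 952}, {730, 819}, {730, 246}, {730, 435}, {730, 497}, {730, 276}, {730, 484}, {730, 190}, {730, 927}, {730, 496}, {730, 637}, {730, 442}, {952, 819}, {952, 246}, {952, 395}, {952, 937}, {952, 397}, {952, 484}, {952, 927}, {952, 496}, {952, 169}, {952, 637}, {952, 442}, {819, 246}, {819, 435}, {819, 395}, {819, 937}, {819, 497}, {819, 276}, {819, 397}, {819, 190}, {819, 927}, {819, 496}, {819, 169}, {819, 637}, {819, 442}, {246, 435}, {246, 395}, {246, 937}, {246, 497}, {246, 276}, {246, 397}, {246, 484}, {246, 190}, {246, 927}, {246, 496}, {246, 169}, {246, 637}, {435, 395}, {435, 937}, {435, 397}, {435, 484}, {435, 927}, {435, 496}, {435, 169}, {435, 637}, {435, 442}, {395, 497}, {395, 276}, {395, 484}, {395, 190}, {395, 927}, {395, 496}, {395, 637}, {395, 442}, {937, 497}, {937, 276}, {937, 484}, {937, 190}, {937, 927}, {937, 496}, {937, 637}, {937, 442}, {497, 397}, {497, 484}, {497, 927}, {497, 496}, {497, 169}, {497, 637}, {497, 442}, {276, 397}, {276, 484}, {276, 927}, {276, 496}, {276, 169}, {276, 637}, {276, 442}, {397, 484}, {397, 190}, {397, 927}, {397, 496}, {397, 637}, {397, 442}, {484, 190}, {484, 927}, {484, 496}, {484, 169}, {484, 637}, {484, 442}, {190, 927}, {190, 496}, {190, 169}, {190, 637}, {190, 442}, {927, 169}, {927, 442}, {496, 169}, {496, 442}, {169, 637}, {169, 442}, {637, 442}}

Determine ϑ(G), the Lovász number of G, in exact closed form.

Vertex 497 has 20 neighbors: 783, 661, 959, 489, 510, 570, 421, 869, 730, 819, 246, 395, 937, 397, 484, 927, 496, 169, 637, 442.
Vertex 819 has 25 neighbors: 783, 661, 344, 959, 489, 510, 570, 421, 869, 543, 730, 952, 246, 435, 395, 937, 497, 276, 397, 190, 927, 496, 169, 637, 442.
deg(637) = 20; N(637) = {661, 344, 959, 489, 510, 543, 730, 952, 819, 246, 435, 395, 937, 497, 276, 397, 484, 190, 169, 442}.
deg(543) = 20; N(543) = {783, 661, 959, 489, 510, 570, 421, 869, 730, 819, 246, 395, 937, 397, 484, 927, 496, 169, 637, 442}.
K_{7,7,6,5,2} (perfect); ϑ(G) = α(G) = max{7,7,6,5,2} = 7.
≈ 7.0000000 (to 7 d.p.).
Sandwich: α(G)=7 ≤ ϑ(G)=7 ≤ χ(Ḡ)=7 (collapsed).

7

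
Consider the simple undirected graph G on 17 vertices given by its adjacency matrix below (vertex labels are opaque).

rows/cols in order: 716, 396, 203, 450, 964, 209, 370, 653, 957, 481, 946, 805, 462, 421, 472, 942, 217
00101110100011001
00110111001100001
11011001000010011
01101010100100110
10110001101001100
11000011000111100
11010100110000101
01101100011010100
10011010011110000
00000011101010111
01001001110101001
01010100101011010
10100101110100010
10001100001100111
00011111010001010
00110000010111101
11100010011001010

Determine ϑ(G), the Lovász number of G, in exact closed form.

deg(203) = 8; N(203) = {716, 396, 450, 964, 653, 462, 942, 217}.
Vertex 942 has 8 neighbors: 203, 450, 481, 805, 462, 421, 472, 217.
deg(396) = 8; N(396) = {203, 450, 209, 370, 653, 946, 805, 217}.
N(946) = {396, 964, 653, 957, 481, 805, 421, 217}, |N(946)| = 8.
deg(v) = 8 for all v (|V|=17); Paley(17): SR with (k,λ,μ)=(8,3,4).
The 3 distinct eigenvalues: [8.0, 1.56155, -2.56155].
With N=17: ϑ(G) = 17·(-(-sqrt(17)/2 - 1/2))/(8−(-sqrt(17)/2 - 1/2)) = sqrt(17).
Numerically 4.123105626.

sqrt(17)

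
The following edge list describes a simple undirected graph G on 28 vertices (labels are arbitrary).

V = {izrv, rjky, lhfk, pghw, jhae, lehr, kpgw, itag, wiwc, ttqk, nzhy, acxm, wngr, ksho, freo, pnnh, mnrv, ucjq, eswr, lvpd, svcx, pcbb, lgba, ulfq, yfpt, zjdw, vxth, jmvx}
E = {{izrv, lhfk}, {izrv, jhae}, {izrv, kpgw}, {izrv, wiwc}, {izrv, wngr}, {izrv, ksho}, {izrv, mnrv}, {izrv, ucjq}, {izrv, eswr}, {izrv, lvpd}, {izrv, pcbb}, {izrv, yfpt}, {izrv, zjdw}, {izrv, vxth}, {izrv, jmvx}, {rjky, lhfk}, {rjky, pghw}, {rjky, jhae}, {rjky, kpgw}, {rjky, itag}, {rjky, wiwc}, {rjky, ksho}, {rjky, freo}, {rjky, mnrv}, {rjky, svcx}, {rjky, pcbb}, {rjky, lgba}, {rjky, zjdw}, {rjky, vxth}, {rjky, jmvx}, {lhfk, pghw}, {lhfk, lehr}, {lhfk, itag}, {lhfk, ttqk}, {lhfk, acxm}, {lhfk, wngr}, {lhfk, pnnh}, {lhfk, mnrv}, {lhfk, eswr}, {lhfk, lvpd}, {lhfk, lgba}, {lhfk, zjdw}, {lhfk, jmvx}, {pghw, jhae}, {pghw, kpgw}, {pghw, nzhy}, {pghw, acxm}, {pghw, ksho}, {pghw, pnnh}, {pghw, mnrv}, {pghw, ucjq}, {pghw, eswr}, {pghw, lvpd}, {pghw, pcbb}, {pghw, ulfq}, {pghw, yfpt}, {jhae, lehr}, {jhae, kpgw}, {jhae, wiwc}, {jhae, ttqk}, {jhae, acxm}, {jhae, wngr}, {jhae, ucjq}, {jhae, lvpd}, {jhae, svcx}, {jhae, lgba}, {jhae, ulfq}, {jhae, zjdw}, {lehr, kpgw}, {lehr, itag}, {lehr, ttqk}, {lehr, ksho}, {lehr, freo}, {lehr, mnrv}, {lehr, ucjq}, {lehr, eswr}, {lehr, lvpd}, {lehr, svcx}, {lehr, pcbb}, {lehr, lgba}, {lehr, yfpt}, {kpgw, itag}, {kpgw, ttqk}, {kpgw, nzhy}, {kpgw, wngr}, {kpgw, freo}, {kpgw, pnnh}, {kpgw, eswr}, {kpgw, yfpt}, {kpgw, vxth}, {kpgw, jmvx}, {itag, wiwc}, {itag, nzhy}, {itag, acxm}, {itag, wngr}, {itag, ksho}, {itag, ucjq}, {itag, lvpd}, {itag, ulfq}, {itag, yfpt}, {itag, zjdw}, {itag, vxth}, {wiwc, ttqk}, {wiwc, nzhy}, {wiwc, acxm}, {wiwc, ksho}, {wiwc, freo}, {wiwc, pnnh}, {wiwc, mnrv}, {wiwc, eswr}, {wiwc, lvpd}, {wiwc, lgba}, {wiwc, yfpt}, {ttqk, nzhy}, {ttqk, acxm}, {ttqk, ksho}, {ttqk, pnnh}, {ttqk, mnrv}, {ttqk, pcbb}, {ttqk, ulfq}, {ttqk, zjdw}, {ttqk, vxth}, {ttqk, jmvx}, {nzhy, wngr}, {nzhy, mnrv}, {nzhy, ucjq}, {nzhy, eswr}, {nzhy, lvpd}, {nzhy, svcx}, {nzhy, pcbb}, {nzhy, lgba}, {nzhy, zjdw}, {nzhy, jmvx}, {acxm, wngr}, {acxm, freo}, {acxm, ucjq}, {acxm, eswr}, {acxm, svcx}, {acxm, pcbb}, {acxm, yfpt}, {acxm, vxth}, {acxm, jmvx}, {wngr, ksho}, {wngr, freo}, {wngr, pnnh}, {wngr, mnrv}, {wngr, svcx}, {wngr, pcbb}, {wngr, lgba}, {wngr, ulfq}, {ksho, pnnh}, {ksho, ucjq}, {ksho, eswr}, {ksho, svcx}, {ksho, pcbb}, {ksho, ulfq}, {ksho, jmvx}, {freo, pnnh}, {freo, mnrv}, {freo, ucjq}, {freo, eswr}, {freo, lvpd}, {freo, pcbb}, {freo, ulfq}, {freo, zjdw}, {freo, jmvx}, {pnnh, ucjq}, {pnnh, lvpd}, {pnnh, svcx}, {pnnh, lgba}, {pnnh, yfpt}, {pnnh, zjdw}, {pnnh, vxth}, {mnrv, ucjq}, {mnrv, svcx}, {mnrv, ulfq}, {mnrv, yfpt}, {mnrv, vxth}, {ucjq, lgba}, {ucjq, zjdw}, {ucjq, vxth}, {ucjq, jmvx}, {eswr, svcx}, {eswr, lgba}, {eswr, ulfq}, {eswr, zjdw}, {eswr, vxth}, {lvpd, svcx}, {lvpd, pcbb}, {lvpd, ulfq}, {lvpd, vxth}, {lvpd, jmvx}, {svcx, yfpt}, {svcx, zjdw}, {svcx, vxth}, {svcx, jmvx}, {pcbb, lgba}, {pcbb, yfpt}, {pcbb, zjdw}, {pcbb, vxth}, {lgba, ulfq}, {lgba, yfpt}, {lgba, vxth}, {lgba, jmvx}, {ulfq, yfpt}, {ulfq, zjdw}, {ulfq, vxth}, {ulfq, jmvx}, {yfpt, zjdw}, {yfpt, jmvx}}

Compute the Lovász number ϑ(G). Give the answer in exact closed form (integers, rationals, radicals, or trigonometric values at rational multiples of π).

N(pnnh) = {lhfk, pghw, kpgw, wiwc, ttqk, wngr, ksho, freo, ucjq, lvpd, svcx, lgba, yfpt, zjdw, vxth}, |N(pnnh)| = 15.
Vertex vxth has 15 neighbors: izrv, rjky, kpgw, itag, ttqk, acxm, pnnh, mnrv, ucjq, eswr, lvpd, svcx, pcbb, lgba, ulfq.
Vertex ttqk has 15 neighbors: lhfk, jhae, lehr, kpgw, wiwc, nzhy, acxm, ksho, pnnh, mnrv, pcbb, ulfq, zjdw, vxth, jmvx.
N(pcbb) = {izrv, rjky, pghw, lehr, ttqk, nzhy, acxm, wngr, ksho, freo, lvpd, lgba, yfpt, zjdw, vxth}, |N(pcbb)| = 15.
28-vertex 15-regular graph: Kneser-type, 2-subsets of [8].
spec(A) ≈ [15.0, 1.0, -5.0] (distinct, 5 d.p.).
Lovász: ϑ = −28(-5)/(15+-1*(-5)) = 7.
ϑ(G) ≈ 7.00000000.

7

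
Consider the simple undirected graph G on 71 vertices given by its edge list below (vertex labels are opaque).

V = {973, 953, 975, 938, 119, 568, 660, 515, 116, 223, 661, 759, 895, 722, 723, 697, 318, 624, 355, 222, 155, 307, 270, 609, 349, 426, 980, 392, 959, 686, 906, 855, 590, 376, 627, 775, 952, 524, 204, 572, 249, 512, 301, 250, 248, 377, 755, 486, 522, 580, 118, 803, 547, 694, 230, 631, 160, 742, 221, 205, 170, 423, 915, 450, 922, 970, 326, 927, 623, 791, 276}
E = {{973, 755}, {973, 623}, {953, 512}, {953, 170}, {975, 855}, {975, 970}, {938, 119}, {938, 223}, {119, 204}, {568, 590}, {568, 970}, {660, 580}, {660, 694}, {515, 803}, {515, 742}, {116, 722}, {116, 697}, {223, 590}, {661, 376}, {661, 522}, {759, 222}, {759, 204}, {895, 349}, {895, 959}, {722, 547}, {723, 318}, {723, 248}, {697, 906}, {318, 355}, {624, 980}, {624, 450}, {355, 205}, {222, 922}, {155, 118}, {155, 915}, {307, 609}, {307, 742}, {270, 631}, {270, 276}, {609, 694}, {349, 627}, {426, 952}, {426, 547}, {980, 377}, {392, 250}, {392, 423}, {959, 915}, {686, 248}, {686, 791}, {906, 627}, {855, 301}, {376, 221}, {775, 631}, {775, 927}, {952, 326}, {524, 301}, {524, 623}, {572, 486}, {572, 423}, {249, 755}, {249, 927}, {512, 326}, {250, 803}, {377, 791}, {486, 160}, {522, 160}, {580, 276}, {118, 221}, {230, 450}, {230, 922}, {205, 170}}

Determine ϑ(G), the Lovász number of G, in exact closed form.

71*cos(pi/71)/(cos(pi/71) + 1)

deg(661) = 2; N(661) = {376, 522}.
Vertex 906 has 2 neighbors: 697, 627.
N(355) = {318, 205}, |N(355)| = 2.
Vertex 170 has 2 neighbors: 953, 205.
deg(v) = 2 for all v (|V|=71); this is C_{71}, the 71-cycle.
Distinct eigenvalues (to 5 d.p.): [2.0, 1.99217, 1.96876, 1.92993, 1.876, 1.80739, 1.72463, 1.62837, 1.51937, 1.39848, 1.26665, 1.1249, 0.97435, 0.81617, 0.6516, 0.48194, 0.3085, 0.13265, -0.04424, -0.22079, -0.3956, -0.56732, -0.7346, -0.89613, -1.05065, -1.19694, -1.33387, -1.46036, -1.57542, -1.67814, -1.76774, -1.8435, -1.90483, -1.95125, -1.98241, -1.99804].
With N=71: ϑ(G) = 71·(-(-1)*2*cos(pi/71))/(2−(-2*cos(pi/71))) = 71*cos(pi/71)/(cos(pi/71) + 1).
= 35.4826183… (decimal).
35 ≤ 71*cos(pi/71)/(cos(pi/71) + 1) ≤ 36: both strict.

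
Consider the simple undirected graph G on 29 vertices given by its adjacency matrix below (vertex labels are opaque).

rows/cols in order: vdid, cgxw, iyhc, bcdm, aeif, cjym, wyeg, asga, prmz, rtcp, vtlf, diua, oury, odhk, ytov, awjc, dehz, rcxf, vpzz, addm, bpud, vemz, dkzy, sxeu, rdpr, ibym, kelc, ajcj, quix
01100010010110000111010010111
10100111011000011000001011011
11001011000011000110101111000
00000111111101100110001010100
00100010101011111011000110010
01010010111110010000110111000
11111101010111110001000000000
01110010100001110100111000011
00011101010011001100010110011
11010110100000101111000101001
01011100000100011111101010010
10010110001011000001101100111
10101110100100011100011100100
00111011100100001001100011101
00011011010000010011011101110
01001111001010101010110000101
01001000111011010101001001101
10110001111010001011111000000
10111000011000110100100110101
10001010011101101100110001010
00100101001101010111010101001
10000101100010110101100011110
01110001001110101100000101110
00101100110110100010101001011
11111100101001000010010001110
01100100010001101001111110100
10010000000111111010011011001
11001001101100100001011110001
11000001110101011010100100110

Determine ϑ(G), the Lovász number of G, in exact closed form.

sqrt(29)

N(ytov) = {bcdm, aeif, wyeg, asga, rtcp, awjc, vpzz, addm, vemz, dkzy, sxeu, ibym, kelc, ajcj}, |N(ytov)| = 14.
deg(vtlf) = 14; N(vtlf) = {cgxw, bcdm, aeif, cjym, diua, awjc, dehz, rcxf, vpzz, addm, bpud, dkzy, rdpr, ajcj}.
N(rtcp) = {vdid, cgxw, bcdm, cjym, wyeg, prmz, ytov, dehz, rcxf, vpzz, addm, sxeu, ibym, quix}, |N(rtcp)| = 14.
Vertex asga has 14 neighbors: cgxw, iyhc, bcdm, wyeg, prmz, odhk, ytov, awjc, rcxf, bpud, vemz, dkzy, ajcj, quix.
Every vertex has degree 14 (N=29); strongly regular (29,14,6,7).
Distinct eigenvalues (to 3 d.p.): [14.0, 2.193, -3.193].
With N=29: ϑ(G) = 29·(-(-sqrt(29)/2 - 1/2))/(14−(-sqrt(29)/2 - 1/2)) = sqrt(29).
= 5.385164807… (decimal).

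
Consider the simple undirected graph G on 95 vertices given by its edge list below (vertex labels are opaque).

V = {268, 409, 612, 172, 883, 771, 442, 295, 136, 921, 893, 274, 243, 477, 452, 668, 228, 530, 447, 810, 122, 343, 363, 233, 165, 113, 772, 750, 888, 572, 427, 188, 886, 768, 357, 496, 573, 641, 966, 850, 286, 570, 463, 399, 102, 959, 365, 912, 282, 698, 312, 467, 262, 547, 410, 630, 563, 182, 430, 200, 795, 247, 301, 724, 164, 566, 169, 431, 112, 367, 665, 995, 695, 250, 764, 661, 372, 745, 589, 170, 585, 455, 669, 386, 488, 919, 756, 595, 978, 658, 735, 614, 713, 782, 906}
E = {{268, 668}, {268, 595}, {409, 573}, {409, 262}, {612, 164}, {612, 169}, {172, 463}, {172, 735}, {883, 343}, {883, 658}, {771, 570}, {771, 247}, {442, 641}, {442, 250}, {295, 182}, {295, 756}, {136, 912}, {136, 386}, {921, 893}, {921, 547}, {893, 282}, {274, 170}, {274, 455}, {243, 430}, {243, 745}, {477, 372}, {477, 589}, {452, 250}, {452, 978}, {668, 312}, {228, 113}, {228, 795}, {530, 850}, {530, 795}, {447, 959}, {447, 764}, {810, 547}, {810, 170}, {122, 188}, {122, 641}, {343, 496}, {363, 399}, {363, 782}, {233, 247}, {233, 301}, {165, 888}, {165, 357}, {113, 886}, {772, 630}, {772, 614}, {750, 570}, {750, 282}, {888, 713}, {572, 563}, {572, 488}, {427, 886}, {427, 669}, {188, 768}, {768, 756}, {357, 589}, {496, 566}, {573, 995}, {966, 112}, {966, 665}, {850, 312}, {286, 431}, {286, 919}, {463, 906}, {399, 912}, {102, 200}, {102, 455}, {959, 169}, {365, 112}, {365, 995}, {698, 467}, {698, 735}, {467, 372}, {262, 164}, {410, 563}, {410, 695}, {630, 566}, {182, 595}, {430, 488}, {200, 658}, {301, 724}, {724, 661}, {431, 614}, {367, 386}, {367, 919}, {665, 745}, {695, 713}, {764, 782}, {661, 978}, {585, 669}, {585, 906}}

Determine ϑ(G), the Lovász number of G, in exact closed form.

N(563) = {572, 410}, |N(563)| = 2.
N(188) = {122, 768}, |N(188)| = 2.
N(698) = {467, 735}, |N(698)| = 2.
deg(713) = 2; N(713) = {888, 695}.
Regular of degree 2 on 95 vertices: connected 2-regular on 95 ⇒ C_{95}.
spec(A) ≈ [2.0, 1.996, 1.983, 1.961, 1.93, 1.892, 1.845, 1.789, 1.727, 1.656, 1.578, 1.494, 1.402, 1.305, 1.202, 1.094, 0.981, 0.864, 0.742, 0.618, 0.491, 0.362, 0.231, 0.099, -0.033, -0.165, -0.297, -0.427, -0.555, -0.681, -0.803, -0.923, -1.038, -1.149, -1.254, -1.355, -1.449, -1.537, -1.618, -1.692, -1.759, -1.818, -1.869, -1.912, -1.947, -1.973, -1.99, -1.999] (distinct, 3 d.p.).
Lovász (edge-transitive): ϑ = −95·(-2*cos(pi/95))/((2)−(-2*cos(pi/95))) = 95*cos(pi/95)/(cos(pi/95) + 1).
≈ 47.48701 (to 5 d.p.).
Sandwich: α(G)=47 ≤ ϑ(G)=95*cos(pi/95)/(cos(pi/95) + 1) ≤ χ(Ḡ)=48 (both strict).

95*cos(pi/95)/(cos(pi/95) + 1)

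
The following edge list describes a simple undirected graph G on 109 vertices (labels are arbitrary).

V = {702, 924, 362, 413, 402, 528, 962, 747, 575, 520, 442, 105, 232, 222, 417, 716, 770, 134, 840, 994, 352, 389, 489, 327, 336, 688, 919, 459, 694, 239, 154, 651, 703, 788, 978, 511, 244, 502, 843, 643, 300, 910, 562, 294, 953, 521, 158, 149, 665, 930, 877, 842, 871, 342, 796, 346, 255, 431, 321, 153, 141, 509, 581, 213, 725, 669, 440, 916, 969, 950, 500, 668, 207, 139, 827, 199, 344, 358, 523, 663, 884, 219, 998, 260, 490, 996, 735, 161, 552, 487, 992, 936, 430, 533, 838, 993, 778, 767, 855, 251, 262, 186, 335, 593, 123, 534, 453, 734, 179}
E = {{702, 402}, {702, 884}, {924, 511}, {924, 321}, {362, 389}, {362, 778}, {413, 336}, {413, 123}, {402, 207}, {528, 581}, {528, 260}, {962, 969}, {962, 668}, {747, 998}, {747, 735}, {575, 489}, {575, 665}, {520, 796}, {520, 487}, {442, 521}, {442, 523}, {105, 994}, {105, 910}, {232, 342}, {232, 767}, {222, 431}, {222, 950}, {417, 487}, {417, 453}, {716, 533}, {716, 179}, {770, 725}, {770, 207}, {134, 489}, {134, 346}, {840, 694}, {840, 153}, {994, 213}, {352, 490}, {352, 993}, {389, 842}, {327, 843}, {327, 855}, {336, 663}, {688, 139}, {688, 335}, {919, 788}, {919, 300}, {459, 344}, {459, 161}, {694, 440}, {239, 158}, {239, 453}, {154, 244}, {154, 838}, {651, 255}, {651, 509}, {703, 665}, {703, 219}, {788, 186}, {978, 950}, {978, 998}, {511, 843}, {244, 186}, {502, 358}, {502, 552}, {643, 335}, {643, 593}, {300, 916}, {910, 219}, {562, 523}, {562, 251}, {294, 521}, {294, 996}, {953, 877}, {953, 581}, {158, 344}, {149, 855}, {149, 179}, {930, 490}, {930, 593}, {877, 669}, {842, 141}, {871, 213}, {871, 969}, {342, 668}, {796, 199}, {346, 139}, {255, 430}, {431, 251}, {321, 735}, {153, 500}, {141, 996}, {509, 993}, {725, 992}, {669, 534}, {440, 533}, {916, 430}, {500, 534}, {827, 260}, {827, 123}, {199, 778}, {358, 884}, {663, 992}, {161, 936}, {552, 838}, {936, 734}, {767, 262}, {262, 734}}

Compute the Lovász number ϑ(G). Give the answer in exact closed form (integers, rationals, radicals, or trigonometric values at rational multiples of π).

Vertex 158 has 2 neighbors: 239, 344.
N(969) = {962, 871}, |N(969)| = 2.
N(344) = {459, 158}, |N(344)| = 2.
N(581) = {528, 953}, |N(581)| = 2.
109-vertex 2-regular graph: connected 2-regular on 109 ⇒ C_{109}.
A has 55 distinct eigenvalues ≈ [2.0, 1.9967, 1.9867, 1.9702, 1.9471, 1.9175, 1.8816, 1.8394, 1.7911, 1.7368, 1.6768, 1.6112, 1.5403, 1.4642, 1.3833, 1.2978, 1.208, 1.1141, 1.0166, 0.9157, 0.8117, 0.7051, 0.5961, 0.4851, 0.3725, 0.2587, 0.144, 0.0288, -0.0864, -0.2014, -0.3157, -0.429, -0.5408, -0.6508, -0.7587, -0.8641, -0.9665, -1.0658, -1.1615, -1.2534, -1.3411, -1.4244, -1.5029, -1.5764, -1.6447, -1.7075, -1.7647, -1.816, -1.8612, -1.9003, -1.9331, -1.9594, -1.9793, -1.9925, -1.9992].
ϑ = −N·λ_min/(λ_max−λ_min) = −109·(-2*cos(pi/109))/(2−(-2*cos(pi/109))) = 109*cos(pi/109)/(cos(pi/109) + 1).
= 54.48868008… (decimal).
Lovász sandwich 54 ≤ 109*cos(pi/109)/(cos(pi/109) + 1) ≤ 55: both strict.

109*cos(pi/109)/(cos(pi/109) + 1)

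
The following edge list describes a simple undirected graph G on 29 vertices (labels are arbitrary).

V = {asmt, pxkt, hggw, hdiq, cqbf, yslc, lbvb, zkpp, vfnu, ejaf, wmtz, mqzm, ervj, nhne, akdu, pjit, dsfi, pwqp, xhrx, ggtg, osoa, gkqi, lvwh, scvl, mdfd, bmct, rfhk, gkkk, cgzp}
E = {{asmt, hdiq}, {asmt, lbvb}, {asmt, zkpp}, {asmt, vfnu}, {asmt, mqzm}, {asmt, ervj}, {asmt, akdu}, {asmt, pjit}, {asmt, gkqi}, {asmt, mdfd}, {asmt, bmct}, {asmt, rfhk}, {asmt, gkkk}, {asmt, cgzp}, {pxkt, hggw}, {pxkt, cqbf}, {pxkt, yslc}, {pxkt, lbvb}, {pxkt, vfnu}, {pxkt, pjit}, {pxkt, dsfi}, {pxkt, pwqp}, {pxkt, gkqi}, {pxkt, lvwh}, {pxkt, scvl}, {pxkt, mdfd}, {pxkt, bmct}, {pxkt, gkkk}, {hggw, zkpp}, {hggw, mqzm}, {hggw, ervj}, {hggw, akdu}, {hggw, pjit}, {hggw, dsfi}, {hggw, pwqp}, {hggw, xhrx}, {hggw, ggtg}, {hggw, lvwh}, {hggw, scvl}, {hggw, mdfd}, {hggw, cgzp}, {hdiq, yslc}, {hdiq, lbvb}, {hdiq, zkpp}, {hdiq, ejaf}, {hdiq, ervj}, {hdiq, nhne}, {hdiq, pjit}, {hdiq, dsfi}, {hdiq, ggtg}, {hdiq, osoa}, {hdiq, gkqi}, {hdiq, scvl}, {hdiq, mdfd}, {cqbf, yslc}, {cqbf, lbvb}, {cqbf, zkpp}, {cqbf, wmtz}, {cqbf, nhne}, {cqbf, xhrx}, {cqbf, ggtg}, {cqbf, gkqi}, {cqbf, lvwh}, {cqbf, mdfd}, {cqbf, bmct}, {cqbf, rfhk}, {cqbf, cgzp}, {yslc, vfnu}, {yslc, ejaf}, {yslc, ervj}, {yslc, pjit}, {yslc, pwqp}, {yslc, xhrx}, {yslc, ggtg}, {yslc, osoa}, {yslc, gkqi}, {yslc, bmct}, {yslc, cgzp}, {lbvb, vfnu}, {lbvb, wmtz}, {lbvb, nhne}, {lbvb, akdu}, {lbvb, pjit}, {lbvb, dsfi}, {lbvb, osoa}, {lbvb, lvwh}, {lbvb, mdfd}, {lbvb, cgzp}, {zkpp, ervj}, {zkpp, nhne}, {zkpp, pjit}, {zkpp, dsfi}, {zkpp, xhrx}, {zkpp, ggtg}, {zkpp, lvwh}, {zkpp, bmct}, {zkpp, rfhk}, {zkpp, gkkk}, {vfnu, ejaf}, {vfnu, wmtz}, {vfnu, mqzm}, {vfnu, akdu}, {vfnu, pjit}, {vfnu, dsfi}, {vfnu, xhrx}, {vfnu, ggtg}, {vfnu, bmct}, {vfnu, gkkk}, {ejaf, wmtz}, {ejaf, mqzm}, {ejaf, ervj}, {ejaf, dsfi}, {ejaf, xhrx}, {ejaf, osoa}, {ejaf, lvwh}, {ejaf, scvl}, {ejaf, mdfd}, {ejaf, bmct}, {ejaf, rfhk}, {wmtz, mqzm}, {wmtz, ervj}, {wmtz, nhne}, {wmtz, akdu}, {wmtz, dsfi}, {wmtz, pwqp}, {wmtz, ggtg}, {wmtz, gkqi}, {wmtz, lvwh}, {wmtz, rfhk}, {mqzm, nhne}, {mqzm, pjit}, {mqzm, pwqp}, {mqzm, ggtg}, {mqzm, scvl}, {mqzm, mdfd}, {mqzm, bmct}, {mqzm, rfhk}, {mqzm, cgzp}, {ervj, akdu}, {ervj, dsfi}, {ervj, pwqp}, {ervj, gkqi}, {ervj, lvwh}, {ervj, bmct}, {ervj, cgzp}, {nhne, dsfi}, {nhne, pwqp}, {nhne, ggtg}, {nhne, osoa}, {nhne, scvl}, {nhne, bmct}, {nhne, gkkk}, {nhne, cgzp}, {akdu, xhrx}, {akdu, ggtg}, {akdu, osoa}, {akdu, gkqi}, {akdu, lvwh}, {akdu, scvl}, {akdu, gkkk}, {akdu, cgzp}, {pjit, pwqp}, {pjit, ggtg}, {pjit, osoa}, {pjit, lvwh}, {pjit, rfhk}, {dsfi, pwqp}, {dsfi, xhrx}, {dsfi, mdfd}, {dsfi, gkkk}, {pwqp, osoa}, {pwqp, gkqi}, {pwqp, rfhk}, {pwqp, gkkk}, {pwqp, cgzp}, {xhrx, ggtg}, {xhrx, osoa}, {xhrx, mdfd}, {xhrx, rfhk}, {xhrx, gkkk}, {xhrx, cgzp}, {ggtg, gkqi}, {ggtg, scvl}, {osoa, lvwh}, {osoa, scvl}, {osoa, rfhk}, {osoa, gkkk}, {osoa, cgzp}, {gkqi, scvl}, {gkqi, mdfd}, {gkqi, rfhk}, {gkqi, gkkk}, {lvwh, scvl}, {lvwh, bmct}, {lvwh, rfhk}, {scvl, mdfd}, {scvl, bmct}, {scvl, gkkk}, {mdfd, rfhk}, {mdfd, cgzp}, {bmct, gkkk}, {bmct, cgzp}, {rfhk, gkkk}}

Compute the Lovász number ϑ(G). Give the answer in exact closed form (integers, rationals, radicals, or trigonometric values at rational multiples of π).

N(hggw) = {pxkt, zkpp, mqzm, ervj, akdu, pjit, dsfi, pwqp, xhrx, ggtg, lvwh, scvl, mdfd, cgzp}, |N(hggw)| = 14.
N(yslc) = {pxkt, hdiq, cqbf, vfnu, ejaf, ervj, pjit, pwqp, xhrx, ggtg, osoa, gkqi, bmct, cgzp}, |N(yslc)| = 14.
deg(cqbf) = 14; N(cqbf) = {pxkt, yslc, lbvb, zkpp, wmtz, nhne, xhrx, ggtg, gkqi, lvwh, mdfd, bmct, rfhk, cgzp}.
N(zkpp) = {asmt, hggw, hdiq, cqbf, ervj, nhne, pjit, dsfi, xhrx, ggtg, lvwh, bmct, rfhk, gkkk}, |N(zkpp)| = 14.
Every vertex has degree 14 (N=29); SR(29,14,6,7) — a Paley graph.
Distinct eigenvalues (to 3 d.p.): [14.0, 2.193, -3.193].
With N=29: ϑ(G) = 29·(-(-sqrt(29)/2 - 1/2))/(14−(-sqrt(29)/2 - 1/2)) = sqrt(29).
= 5.385165… (decimal).

sqrt(29)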